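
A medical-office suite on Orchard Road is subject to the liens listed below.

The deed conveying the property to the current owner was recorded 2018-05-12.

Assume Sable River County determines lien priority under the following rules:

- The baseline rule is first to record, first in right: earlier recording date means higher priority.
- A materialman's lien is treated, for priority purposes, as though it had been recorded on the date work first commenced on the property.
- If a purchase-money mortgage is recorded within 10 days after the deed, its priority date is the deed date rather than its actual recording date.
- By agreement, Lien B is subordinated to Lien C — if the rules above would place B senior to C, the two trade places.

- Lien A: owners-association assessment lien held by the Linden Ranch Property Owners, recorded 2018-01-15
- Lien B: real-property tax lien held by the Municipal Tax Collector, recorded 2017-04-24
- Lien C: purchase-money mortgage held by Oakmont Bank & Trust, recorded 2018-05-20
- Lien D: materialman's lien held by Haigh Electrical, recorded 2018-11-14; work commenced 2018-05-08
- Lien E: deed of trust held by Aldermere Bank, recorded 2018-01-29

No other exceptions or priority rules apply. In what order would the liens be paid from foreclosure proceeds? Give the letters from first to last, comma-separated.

Adjusting effective dates: C's effective date is the deed date, 2018-05-12; D relates back to 2018-05-08 (work commenced).
By effective date: B (2017-04-24), A (2018-01-15), E (2018-01-29), D (2018-05-08), C (2018-05-12).
The subordination applies — B was senior to C — so B and C swap.

C, A, E, D, B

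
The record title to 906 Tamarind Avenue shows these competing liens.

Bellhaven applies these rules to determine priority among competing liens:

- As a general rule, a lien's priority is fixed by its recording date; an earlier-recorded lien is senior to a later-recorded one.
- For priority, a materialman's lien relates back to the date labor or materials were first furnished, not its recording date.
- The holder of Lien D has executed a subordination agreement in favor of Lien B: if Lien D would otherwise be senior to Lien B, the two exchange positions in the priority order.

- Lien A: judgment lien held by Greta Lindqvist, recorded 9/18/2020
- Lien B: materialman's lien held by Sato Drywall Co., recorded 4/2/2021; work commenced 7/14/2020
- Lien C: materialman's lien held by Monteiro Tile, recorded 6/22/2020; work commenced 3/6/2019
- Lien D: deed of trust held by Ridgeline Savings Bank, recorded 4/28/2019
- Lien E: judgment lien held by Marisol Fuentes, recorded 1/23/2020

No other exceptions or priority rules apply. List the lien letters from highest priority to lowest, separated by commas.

C, B, E, D, A

Adjusting effective dates: B is treated as recorded 7/14/2020, the work-commencement date; C relates back to 3/6/2019 (work commenced).
By effective date, earliest first: C (3/6/2019), D (4/28/2019), E (1/23/2020), B (7/14/2020), A (9/18/2020).
The subordination applies — D was senior to B — so D and B swap.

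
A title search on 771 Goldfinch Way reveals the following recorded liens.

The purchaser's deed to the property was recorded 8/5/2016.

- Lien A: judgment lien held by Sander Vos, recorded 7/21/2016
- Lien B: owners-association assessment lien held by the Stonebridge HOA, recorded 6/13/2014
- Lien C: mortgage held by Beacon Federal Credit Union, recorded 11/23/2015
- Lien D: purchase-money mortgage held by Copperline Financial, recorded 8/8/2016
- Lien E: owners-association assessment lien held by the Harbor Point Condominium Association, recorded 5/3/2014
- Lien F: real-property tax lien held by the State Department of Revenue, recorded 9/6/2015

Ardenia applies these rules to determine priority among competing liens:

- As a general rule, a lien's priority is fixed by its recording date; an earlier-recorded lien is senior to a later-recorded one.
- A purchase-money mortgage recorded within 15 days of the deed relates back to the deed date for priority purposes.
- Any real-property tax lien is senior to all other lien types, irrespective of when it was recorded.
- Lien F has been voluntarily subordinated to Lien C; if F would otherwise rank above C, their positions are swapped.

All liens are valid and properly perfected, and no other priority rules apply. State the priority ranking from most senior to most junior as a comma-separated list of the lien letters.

Adjusting effective dates: D's effective date is the deed date, 8/5/2016.
F is a real-property tax lien and takes priority over every other lien.
Remaining liens by effective date: E (5/3/2014), B (6/13/2014), C (11/23/2015), A (7/21/2016), D (8/5/2016).
The subordination applies — F was senior to C — so F and C swap.

C, E, B, F, A, D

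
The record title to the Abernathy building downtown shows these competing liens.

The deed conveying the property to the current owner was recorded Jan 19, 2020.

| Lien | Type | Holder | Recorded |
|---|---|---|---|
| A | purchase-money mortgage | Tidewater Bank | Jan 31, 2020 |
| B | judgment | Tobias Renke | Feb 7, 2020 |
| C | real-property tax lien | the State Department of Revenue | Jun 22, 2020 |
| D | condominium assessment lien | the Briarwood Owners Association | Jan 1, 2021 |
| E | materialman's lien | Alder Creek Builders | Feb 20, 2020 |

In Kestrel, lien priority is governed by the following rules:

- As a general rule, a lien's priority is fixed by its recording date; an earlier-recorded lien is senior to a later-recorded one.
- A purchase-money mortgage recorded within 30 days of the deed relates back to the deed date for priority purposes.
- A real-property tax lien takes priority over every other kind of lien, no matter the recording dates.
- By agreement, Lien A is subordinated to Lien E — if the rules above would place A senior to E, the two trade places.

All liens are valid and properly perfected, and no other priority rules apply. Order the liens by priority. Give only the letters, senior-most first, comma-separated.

Effective dates after the stated exceptions: A's effective date is the deed date, Jan 19, 2020.
C is a real-property tax lien, so it outranks all other liens regardless of date.
Remaining liens by effective date: A (Jan 19, 2020), B (Feb 7, 2020), E (Feb 20, 2020), D (Jan 1, 2021).
A would otherwise be senior to E, so under the subordination agreement A and E exchange positions.

C, E, B, A, D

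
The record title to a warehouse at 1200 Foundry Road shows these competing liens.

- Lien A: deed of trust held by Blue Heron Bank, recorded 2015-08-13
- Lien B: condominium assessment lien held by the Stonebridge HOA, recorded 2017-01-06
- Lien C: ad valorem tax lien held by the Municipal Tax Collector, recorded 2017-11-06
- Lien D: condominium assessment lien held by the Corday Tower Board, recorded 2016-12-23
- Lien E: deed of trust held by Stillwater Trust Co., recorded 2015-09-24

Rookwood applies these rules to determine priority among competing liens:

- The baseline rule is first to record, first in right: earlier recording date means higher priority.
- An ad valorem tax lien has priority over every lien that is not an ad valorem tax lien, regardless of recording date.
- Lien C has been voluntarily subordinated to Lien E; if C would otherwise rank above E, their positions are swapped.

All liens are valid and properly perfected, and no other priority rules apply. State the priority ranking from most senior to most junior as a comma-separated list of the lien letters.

C is an ad valorem tax lien and takes priority over every other lien.
Among the remaining liens, by effective date: A (2015-08-13), E (2015-09-24), D (2016-12-23), B (2017-01-06).
The subordination applies — C was senior to E — so C and E swap.

E, A, C, D, B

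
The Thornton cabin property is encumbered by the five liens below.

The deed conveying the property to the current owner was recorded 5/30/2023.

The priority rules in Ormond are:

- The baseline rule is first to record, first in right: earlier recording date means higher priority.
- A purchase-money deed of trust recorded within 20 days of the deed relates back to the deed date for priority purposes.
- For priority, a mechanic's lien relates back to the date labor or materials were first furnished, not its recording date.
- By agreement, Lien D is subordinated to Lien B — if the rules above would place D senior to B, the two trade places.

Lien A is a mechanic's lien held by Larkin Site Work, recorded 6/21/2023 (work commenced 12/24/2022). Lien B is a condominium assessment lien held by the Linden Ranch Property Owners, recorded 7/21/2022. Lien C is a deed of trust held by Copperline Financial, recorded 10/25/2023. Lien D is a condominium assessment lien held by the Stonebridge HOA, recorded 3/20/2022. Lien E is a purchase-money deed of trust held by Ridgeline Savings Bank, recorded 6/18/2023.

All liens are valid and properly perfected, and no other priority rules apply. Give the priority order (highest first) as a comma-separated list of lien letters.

B, D, A, E, C

First, effective dates: A relates back to 12/24/2022 (work commenced); E was recorded within the 20-day window, so its effective date is the deed date 5/30/2023.
By effective date, earliest first: D (3/20/2022), B (7/21/2022), A (12/24/2022), E (5/30/2023), C (10/25/2023).
Because D would otherwise rank above B, the subordination swaps them.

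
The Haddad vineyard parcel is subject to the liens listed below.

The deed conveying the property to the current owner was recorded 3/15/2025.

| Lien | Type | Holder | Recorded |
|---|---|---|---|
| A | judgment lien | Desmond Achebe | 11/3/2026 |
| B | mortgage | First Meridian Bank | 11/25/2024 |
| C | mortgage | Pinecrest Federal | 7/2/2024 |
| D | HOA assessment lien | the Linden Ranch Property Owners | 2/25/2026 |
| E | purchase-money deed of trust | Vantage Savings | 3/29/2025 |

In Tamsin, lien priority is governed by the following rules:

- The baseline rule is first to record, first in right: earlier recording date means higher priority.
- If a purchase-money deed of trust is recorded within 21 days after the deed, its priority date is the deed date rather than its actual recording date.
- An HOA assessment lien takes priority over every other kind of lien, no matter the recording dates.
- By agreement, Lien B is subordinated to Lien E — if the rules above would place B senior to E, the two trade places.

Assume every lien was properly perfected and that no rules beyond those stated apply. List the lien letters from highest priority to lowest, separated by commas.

D, C, E, B, A

Adjusting effective dates: E's effective date is the deed date, 3/15/2025.
As an HOA assessment lien, D is senior to every other lien.
Among the remaining liens, by effective date: C (7/2/2024), B (11/25/2024), E (3/15/2025), A (11/3/2026).
B is senior to E before the subordination, so the two trade places.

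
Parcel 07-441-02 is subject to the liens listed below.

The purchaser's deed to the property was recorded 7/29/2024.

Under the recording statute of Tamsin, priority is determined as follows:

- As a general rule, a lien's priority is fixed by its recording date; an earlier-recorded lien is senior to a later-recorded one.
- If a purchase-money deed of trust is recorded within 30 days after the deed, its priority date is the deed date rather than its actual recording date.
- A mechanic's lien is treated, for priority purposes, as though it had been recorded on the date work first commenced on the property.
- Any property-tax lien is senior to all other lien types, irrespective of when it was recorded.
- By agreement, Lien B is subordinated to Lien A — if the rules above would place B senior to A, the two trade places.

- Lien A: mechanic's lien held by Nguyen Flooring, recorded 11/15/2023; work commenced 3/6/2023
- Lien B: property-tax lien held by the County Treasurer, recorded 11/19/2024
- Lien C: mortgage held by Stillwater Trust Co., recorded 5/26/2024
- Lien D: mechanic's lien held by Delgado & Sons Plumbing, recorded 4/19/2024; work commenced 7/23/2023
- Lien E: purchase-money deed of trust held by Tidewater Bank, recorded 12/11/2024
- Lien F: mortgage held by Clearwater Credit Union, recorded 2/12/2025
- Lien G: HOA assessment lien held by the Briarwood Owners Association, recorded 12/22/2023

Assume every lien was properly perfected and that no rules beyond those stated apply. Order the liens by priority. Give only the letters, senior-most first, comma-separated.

A, B, D, G, C, E, F

Adjusting effective dates: A's effective date is 3/6/2023, when work began; D relates back to 7/23/2023 (work commenced); E was recorded 135 days after the deed, outside the 30-day window, so it keeps its recording date.
B is a property-tax lien, so it outranks all other liens regardless of date.
The other liens, earliest effective date first: A (3/6/2023), D (7/23/2023), G (12/22/2023), C (5/26/2024), E (12/11/2024), F (2/12/2025).
The subordination applies — B was senior to A — so B and A swap.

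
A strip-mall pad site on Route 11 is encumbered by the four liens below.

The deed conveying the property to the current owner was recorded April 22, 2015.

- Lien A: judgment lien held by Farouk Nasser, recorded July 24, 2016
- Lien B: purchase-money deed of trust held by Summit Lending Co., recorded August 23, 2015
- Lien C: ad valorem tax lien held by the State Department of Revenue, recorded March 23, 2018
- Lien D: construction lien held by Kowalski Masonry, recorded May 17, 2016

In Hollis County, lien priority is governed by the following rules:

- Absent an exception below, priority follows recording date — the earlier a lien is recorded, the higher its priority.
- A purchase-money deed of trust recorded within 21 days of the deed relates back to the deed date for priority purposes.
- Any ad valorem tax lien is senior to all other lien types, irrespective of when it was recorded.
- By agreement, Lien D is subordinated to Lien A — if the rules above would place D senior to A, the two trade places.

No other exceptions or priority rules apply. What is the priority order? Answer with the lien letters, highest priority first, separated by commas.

First, effective dates: B was recorded 123 days after the deed, outside the 21-day window, so it keeps its recording date.
As an ad valorem tax lien, C is senior to every other lien.
Ordering the rest by effective date: B (August 23, 2015), D (May 17, 2016), A (July 24, 2016).
The subordination applies — D was senior to A — so D and A swap.

C, B, A, D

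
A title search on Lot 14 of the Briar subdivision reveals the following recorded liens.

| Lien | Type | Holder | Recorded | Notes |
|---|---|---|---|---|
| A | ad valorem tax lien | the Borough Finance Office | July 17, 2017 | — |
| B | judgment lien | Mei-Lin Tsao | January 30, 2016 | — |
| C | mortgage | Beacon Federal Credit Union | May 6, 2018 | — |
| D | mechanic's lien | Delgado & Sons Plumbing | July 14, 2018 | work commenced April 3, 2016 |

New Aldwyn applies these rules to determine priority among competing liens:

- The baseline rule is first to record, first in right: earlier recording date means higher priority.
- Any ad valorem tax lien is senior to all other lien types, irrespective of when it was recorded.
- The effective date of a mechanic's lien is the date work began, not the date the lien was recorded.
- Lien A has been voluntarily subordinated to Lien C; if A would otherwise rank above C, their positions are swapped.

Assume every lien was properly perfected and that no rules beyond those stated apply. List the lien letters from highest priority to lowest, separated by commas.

First, effective dates: D relates back to April 3, 2016 (work commenced).
As an ad valorem tax lien, A is senior to every other lien.
Ordering the rest by effective date: B (January 30, 2016), D (April 3, 2016), C (May 6, 2018).
A is senior to C before the subordination, so the two trade places.

C, B, D, A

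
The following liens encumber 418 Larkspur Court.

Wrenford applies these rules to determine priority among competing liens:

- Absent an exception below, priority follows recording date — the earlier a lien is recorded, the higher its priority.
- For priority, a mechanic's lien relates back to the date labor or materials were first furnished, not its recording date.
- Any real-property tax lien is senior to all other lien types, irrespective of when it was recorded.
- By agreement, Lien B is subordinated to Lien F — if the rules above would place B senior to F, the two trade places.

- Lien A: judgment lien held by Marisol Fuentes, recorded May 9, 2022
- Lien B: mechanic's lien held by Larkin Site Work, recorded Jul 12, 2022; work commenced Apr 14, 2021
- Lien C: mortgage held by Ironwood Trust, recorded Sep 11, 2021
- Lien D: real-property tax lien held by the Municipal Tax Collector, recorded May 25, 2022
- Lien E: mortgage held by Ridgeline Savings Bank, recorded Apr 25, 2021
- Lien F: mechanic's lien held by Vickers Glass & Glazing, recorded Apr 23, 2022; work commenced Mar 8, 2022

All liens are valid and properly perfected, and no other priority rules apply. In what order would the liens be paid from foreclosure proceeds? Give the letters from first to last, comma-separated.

D, F, E, C, B, A

Effective dates after the stated exceptions: B is treated as recorded Apr 14, 2021, the work-commencement date; F relates back to Mar 8, 2022 (work commenced).
As a real-property tax lien, D is senior to every other lien.
Remaining liens by effective date: B (Apr 14, 2021), E (Apr 25, 2021), C (Sep 11, 2021), F (Mar 8, 2022), A (May 9, 2022).
B is senior to F before the subordination, so the two trade places.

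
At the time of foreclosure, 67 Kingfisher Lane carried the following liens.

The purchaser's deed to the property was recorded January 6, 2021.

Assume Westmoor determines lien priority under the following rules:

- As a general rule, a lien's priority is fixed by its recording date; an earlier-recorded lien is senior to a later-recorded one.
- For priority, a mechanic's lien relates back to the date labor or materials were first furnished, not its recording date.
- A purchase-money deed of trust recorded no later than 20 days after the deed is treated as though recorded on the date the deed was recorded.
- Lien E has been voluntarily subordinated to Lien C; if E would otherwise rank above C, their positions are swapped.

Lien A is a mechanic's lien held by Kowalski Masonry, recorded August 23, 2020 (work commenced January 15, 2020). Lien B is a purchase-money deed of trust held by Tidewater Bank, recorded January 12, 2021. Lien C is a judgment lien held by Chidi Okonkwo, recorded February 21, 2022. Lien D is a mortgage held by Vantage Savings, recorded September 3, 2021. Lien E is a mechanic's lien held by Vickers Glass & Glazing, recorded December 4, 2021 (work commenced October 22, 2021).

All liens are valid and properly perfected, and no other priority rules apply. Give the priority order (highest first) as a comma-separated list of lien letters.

Effective dates: A's effective date is January 15, 2020, when work began; B's effective date is the deed date, January 6, 2021; E is treated as recorded October 22, 2021, the work-commencement date.
Ordering by effective date: A (January 15, 2020), B (January 6, 2021), D (September 3, 2021), E (October 22, 2021), C (February 21, 2022).
E is senior to C before the subordination, so the two trade places.

A, B, D, C, E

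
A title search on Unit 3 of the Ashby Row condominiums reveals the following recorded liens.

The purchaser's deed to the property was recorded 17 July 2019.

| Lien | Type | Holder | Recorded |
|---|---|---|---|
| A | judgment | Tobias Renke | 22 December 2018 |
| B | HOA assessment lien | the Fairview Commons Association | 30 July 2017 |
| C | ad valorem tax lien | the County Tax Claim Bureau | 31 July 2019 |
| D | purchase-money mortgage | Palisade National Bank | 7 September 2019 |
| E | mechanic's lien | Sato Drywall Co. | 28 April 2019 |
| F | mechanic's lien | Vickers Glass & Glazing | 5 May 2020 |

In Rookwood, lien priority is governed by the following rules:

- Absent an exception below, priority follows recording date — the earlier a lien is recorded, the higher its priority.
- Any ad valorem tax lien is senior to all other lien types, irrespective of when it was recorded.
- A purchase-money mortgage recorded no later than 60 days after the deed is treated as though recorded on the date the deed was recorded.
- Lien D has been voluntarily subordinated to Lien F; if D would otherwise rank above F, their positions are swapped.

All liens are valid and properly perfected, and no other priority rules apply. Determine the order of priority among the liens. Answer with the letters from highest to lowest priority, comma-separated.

Effective dates: D relates back to the deed date 17 July 2019.
C, as an ad valorem tax lien, has superpriority and ranks first.
Ordering the rest by effective date: B (30 July 2017), A (22 December 2018), E (28 April 2019), D (17 July 2019), F (5 May 2020).
Because D would otherwise rank above F, the subordination swaps them.

C, B, A, E, F, D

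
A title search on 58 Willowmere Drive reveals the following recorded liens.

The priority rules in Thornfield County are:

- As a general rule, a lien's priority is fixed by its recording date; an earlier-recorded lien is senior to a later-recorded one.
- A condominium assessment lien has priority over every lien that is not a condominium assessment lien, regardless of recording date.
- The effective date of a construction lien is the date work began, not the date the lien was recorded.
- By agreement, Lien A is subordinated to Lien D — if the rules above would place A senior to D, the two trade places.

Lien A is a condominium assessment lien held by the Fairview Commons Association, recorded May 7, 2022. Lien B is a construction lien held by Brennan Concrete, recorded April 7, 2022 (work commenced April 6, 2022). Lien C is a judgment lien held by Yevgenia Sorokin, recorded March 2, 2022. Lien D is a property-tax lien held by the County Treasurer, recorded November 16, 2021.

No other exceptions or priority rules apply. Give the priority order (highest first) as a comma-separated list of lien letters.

First, effective dates: B's effective date is April 6, 2022, when work began.
A, as a condominium assessment lien, has superpriority and ranks first.
Remaining liens by effective date: D (November 16, 2021), C (March 2, 2022), B (April 6, 2022).
The subordination applies — A was senior to D — so A and D swap.

D, A, C, B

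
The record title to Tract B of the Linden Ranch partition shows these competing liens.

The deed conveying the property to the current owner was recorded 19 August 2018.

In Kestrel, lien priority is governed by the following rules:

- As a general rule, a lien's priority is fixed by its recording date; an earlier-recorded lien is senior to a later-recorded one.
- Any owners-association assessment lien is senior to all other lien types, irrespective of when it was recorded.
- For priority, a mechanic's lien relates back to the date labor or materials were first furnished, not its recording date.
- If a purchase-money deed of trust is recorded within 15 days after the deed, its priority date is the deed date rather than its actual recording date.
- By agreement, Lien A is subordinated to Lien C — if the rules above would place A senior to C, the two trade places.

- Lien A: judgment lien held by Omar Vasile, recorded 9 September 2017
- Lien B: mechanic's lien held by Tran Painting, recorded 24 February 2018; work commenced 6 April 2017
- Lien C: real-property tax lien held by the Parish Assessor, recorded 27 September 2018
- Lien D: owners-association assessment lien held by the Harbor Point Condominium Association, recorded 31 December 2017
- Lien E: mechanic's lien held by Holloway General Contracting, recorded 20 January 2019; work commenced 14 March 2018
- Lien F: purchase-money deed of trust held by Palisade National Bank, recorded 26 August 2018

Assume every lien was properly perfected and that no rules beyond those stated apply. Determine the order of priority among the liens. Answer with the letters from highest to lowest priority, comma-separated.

Adjusting effective dates: B's effective date is 6 April 2017, when work began; E's effective date is 14 March 2018, when work began; F was recorded within the 15-day window, so its effective date is the deed date 19 August 2018.
D, as an owners-association assessment lien, has superpriority and ranks first.
Ordering the rest by effective date: B (6 April 2017), A (9 September 2017), E (14 March 2018), F (19 August 2018), C (27 September 2018).
A would otherwise be senior to C, so under the subordination agreement A and C exchange positions.

D, B, C, E, F, A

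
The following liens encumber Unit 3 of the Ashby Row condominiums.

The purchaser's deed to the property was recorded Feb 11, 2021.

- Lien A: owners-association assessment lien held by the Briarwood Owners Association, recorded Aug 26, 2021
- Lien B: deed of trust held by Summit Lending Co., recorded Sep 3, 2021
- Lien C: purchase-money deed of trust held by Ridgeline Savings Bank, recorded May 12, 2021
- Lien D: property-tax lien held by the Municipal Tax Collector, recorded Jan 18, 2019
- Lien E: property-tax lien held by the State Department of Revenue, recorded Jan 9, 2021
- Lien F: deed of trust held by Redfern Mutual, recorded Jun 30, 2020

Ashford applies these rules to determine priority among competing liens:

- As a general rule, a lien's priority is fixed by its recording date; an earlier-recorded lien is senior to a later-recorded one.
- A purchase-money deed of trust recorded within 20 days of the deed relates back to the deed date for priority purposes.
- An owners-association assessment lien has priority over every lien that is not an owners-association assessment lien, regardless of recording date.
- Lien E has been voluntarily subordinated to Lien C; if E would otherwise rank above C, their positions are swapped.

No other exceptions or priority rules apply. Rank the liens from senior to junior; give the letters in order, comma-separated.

Effective dates: C was recorded 90 days after the deed — beyond 20 days — so no relation-back applies.
A is an owners-association assessment lien and takes priority over every other lien.
Ordering the rest by effective date: D (Jan 18, 2019), F (Jun 30, 2020), E (Jan 9, 2021), C (May 12, 2021), B (Sep 3, 2021).
E would otherwise be senior to C, so under the subordination agreement E and C exchange positions.

A, D, F, C, E, B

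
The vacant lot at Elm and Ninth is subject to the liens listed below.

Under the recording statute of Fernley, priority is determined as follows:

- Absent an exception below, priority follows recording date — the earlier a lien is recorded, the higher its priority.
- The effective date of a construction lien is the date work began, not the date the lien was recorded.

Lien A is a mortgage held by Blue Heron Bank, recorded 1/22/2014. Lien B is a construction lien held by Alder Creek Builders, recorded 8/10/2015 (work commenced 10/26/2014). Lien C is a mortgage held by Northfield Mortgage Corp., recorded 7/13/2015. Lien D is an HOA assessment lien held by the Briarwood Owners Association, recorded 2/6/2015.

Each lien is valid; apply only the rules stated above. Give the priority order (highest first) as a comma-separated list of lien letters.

A, B, D, C

Effective dates after the stated exceptions: B's effective date is 10/26/2014, when work began.
Ordering by effective date: A (1/22/2014), B (10/26/2014), D (2/6/2015), C (7/13/2015).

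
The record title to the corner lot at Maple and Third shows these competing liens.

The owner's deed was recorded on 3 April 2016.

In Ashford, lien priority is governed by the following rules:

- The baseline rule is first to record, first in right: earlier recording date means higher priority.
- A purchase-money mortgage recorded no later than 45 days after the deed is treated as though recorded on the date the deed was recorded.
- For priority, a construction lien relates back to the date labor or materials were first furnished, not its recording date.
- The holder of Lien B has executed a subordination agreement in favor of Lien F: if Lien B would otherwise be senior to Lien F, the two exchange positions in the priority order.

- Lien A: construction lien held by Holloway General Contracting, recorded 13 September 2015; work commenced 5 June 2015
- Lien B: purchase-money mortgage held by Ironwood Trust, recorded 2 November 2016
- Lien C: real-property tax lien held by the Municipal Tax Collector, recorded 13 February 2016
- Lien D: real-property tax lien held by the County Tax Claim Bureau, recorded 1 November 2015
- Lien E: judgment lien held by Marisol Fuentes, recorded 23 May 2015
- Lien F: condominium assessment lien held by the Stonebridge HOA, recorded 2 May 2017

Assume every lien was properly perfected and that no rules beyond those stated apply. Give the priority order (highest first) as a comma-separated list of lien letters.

E, A, D, C, F, B

First, effective dates: A's effective date is 5 June 2015, when work began; B was recorded 213 days after the deed, outside the 45-day window, so it keeps its recording date.
By effective date: E (23 May 2015), A (5 June 2015), D (1 November 2015), C (13 February 2016), B (2 November 2016), F (2 May 2017).
Because B would otherwise rank above F, the subordination swaps them.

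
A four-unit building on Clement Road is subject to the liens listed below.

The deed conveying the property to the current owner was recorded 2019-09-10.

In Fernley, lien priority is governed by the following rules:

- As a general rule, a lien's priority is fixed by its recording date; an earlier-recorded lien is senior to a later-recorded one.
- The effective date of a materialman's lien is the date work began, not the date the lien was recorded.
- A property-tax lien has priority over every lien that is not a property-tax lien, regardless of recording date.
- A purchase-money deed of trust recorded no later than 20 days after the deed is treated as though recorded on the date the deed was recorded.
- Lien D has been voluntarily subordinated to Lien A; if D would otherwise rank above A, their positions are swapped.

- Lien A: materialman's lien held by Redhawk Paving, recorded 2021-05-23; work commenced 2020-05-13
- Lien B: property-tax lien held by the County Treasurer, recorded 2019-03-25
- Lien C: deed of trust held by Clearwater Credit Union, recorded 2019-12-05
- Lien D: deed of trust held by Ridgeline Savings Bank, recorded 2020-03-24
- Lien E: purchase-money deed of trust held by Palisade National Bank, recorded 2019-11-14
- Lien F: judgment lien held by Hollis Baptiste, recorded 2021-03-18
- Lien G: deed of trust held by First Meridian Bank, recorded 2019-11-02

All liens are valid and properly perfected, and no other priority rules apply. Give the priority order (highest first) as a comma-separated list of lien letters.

Effective dates: A is treated as recorded 2020-05-13, the work-commencement date; E was recorded 65 days after the deed, outside the 20-day window, so it keeps its recording date.
B is a property-tax lien and takes priority over every other lien.
Among the remaining liens, by effective date: G (2019-11-02), E (2019-11-14), C (2019-12-05), D (2020-03-24), A (2020-05-13), F (2021-03-18).
Because D would otherwise rank above A, the subordination swaps them.

B, G, E, C, A, D, F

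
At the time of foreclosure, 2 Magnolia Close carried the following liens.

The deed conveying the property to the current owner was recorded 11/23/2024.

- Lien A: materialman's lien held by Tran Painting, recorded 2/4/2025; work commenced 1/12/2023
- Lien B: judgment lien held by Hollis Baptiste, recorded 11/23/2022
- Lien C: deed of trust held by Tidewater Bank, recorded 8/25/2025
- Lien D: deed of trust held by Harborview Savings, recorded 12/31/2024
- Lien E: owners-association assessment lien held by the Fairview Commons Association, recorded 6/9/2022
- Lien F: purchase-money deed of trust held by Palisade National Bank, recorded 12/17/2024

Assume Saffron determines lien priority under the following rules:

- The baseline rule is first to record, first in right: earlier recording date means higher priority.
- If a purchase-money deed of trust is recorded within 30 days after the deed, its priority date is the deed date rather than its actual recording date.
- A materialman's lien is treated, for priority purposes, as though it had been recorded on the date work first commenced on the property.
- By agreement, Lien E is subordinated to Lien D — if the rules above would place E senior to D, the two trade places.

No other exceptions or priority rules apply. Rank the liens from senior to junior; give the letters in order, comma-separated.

Effective dates after the stated exceptions: A relates back to 1/12/2023 (work commenced); F was recorded within the 30-day window, so its effective date is the deed date 11/23/2024.
By effective date, earliest first: E (6/9/2022), B (11/23/2022), A (1/12/2023), F (11/23/2024), D (12/31/2024), C (8/25/2025).
E would otherwise be senior to D, so under the subordination agreement E and D exchange positions.

D, B, A, F, E, C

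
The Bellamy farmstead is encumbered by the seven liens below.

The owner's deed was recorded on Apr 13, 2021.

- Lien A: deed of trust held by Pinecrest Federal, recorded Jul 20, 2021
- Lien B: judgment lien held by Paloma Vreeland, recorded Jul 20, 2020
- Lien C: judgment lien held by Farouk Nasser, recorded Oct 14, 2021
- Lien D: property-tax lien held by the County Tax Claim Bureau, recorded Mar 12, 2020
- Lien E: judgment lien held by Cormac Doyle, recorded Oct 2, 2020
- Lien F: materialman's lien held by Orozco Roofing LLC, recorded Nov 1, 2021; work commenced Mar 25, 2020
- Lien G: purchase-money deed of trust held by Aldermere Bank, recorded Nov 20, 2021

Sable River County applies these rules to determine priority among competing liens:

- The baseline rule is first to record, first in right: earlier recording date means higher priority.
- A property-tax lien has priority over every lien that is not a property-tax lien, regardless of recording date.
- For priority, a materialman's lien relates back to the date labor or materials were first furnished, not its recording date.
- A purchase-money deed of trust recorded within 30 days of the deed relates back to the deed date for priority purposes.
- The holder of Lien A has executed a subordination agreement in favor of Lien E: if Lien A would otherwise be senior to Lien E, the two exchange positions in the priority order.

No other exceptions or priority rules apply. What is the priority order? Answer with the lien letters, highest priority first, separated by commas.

D, F, B, E, A, C, G

Effective dates after the stated exceptions: F's effective date is Mar 25, 2020, when work began; G was recorded 221 days after the deed, outside the 30-day window, so it keeps its recording date.
D is a property-tax lien and takes priority over every other lien.
Ordering the rest by effective date: F (Mar 25, 2020), B (Jul 20, 2020), E (Oct 2, 2020), A (Jul 20, 2021), C (Oct 14, 2021), G (Nov 20, 2021).
A is already junior to E, so the subordination agreement changes nothing.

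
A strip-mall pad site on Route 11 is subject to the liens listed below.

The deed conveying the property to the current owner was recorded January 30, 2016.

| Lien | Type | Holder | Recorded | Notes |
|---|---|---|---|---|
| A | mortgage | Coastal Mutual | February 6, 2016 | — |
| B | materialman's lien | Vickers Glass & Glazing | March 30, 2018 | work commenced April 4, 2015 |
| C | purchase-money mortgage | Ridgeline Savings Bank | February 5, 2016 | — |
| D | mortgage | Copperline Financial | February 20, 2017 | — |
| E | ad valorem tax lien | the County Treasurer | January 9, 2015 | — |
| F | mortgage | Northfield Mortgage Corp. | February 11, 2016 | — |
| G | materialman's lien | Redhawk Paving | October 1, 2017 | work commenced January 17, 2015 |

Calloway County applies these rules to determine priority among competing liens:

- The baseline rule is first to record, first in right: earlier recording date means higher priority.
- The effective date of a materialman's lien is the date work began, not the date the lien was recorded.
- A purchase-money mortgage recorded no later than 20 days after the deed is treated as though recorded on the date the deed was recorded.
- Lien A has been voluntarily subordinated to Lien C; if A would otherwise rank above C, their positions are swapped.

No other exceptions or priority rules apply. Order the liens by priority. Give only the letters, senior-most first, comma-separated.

E, G, B, C, A, F, D

First, effective dates: B's effective date is April 4, 2015, when work began; C's effective date is the deed date, January 30, 2016; G relates back to January 17, 2015 (work commenced).
Sorted by effective date: E (January 9, 2015), G (January 17, 2015), B (April 4, 2015), C (January 30, 2016), A (February 6, 2016), F (February 11, 2016), D (February 20, 2017).
A is already junior to C, so the subordination agreement changes nothing.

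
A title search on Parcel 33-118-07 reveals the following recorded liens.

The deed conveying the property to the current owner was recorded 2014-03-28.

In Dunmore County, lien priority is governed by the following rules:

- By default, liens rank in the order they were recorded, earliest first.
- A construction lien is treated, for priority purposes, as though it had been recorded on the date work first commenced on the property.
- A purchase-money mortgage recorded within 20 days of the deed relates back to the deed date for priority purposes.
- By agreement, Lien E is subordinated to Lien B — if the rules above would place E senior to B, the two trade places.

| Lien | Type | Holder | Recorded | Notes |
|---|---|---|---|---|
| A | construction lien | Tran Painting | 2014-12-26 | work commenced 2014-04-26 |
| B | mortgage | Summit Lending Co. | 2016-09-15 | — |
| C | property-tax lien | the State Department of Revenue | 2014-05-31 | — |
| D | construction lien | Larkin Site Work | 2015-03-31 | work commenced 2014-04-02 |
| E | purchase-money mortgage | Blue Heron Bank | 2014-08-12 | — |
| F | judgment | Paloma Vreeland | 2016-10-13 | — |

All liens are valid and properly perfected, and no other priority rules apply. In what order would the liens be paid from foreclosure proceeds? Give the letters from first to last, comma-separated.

First, effective dates: A is treated as recorded 2014-04-26, the work-commencement date; D's effective date is 2014-04-02, when work began; E missed the 20-day window (137 days after the deed), so its recording date stands.
By effective date, earliest first: D (2014-04-02), A (2014-04-26), C (2014-05-31), E (2014-08-12), B (2016-09-15), F (2016-10-13).
E is senior to B before the subordination, so the two trade places.

D, A, C, B, E, F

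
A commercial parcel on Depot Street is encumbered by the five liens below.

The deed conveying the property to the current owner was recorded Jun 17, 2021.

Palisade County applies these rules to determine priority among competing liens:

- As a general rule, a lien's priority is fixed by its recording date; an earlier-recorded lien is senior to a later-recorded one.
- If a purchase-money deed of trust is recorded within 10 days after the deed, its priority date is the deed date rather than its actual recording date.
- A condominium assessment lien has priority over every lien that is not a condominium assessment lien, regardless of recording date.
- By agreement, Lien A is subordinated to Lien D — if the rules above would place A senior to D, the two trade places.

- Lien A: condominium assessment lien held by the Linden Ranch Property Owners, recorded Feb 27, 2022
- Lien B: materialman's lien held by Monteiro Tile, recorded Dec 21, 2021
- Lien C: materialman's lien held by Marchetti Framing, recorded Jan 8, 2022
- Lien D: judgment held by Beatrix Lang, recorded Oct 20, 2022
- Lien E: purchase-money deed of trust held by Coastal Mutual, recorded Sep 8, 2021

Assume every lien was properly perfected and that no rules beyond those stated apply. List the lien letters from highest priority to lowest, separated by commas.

Effective dates after the stated exceptions: E missed the 10-day window (83 days after the deed), so its recording date stands.
A is a condominium assessment lien, so it outranks all other liens regardless of date.
The other liens, earliest effective date first: E (Sep 8, 2021), B (Dec 21, 2021), C (Jan 8, 2022), D (Oct 20, 2022).
A would otherwise be senior to D, so under the subordination agreement A and D exchange positions.

D, E, B, C, A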